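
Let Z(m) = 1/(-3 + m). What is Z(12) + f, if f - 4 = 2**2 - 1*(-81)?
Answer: 802/9 ≈ 89.111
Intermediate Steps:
f = 89 (f = 4 + (2**2 - 1*(-81)) = 4 + (4 + 81) = 4 + 85 = 89)
Z(12) + f = 1/(-3 + 12) + 89 = 1/9 + 89 = 802/9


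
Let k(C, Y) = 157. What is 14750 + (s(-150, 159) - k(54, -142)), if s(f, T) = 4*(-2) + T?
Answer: 14744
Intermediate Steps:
s(f, T) = -8 + T
14750 + (s(-150, 159) - k(54, -142)) = 14750 + ((-8 + 159) - 1*157) = 14750 + (151 - 157) = 14750 - 6 = 14744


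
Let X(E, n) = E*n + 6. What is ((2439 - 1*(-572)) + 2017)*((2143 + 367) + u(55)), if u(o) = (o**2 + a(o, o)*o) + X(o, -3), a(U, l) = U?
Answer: 42240228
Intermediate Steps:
X(E, n) = 6 + E*n
u(o) = 6 - 3*o + 2*o**2 (u(o) = (o**2 + o*o) + (6 + o*(-3)) = (o**2 + o**2) + (6 - 3*o) = 2*o**2 + (6 - 3*o) = 6 - 3*o + 2*o**2)
((2439 - 1*(-572)) + 2017)*((2143 + 367) + u(55)) = ((2439 - 1*(-572)) + 2017)*((2143 + 367) + (6 - 3*55 + 2*55**2)) = ((2439 + 572) + 2017)*(2510 + (6 - 165 + 2*3025)) = (3011 + 2017)*(2510 + (6 - 165 + 6050)) = 5028*(2510 + 5891) = 5028*8401 = 42240228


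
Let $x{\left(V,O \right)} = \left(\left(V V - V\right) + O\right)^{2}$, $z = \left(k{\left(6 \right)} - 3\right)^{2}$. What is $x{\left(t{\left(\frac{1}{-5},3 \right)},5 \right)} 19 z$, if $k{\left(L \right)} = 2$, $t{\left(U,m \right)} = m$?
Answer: $2299$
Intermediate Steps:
$z = 1$ ($z = \left(2 - 3\right)^{2} = \left(-1\right)^{2} = 1$)
$x{\left(V,O \right)} = \left(O + V^{2} - V\right)^{2}$ ($x{\left(V,O \right)} = \left(\left(V^{2} - V\right) + O\right)^{2} = \left(O + V^{2} - V\right)^{2}$)
$x{\left(t{\left(\frac{1}{-5},3 \right)},5 \right)} 19 z = \left(5 + 3^{2} - 3\right)^{2} \cdot 19 \cdot 1 = \left(5 + 9 - 3\right)^{2} \cdot 19 \cdot 1 = 11^{2} \cdot 19 \cdot 1 = 121 \cdot 19 \cdot 1 = 2299 \cdot 1 = 2299$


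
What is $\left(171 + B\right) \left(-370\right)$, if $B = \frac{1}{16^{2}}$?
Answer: $- \frac{8098745}{128} \approx -63271.0$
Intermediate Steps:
$B = \frac{1}{256} \approx 0.0039063$
$\left(171 + B\right) \left(-370\right) = \left(171 + \frac{1}{256}\right) \left(-370\right) = \frac{43777}{256} \left(-370\right) = - \frac{8098745}{128}$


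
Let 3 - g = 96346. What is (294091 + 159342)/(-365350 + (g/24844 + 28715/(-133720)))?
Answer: -75318388076072/60687866423471 ≈ -1.2411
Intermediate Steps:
g = -96343 (g = 3 - 1*96346 = 3 - 96346 = -96343)
(294091 + 159342)/(-365350 + (g/24844 + 28715/(-133720))) = (294091 + 159342)/(-365350 + (-96343/24844 + 28715/(-133720))) = 453433/(-365350 + (-96343*1/24844 + 28715*(-1/133720))) = 453433/(-365350 + (-96343/24844 - 5743/26744)) = 453433/(-365350 - 679819071/166106984) = 453433/(-60687866423471/166106984) = 453433*(-166106984/60687866423471) = -75318388076072/60687866423471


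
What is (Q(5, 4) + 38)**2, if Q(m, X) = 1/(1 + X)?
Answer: 36481/25 ≈ 1459.2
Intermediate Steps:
(Q(5, 4) + 38)**2 = (1/(1 + 4) + 38)**2 = (1/5 + 38)**2 = (191/5)**2 = 36481/25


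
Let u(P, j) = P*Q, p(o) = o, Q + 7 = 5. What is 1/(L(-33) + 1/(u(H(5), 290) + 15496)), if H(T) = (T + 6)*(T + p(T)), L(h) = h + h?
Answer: -15276/1008215 ≈ -0.015152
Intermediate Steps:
Q = -2 (Q = -7 + 5 = -2)
L(h) = 2*h
H(T) = 2*T*(6 + T) (H(T) = (T + 6)*(T + T) = (6 + T)*(2*T) = 2*T*(6 + T))
u(P, j) = -2*P (u(P, j) = P*(-2) = -2*P)
1/(L(-33) + 1/(u(H(5), 290) + 15496)) = 1/(2*(-33) + 1/(-4*5*(6 + 5) + 15496)) = 1/(-66 + 1/(-4*5*11 + 15496)) = 1/(-66 + 1/(-2*110 + 15496)) = 1/(-66 + 1/(-220 + 15496)) = 1/(-66 + 1/15276) = 1/(-1008215/15276) = -15276/1008215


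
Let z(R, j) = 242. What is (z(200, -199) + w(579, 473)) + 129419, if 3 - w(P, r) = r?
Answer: 129191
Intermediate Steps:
w(P, r) = 3 - r
(z(200, -199) + w(579, 473)) + 129419 = (242 + (3 - 1*473)) + 129419 = (242 + (3 - 473)) + 129419 = (242 - 470) + 129419 = -228 + 129419 = 129191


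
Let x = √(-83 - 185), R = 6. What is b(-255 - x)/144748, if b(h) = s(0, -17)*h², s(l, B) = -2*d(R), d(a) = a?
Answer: -194271/36187 - 3060*I*√67/36187 ≈ -5.3685 - 0.69216*I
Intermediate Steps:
s(l, B) = -12 (s(l, B) = -2*6 = -12)
x = 2*I*√67 (x = √(-268) = 2*I*√67 ≈ 16.371*I)
b(h) = -12*h²
b(-255 - x)/144748 = -12*(-255 - 2*I*√67)²/144748 = -12*(-255 - 2*I*√67)²*(1/144748) = -3*(-255 - 2*I*√67)²/36187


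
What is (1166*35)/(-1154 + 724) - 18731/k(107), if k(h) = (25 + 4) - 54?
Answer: 703408/1075 ≈ 654.33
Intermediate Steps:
k(h) = -25 (k(h) = 29 - 54 = -25)
(1166*35)/(-1154 + 724) - 18731/k(107) = (1166*35)/(-1154 + 724) - 18731/(-25) = 40810/(-430) - 18731*(-1/25) = 40810*(-1/430) + 18731/25 = -4081/43 + 18731/25 = 703408/1075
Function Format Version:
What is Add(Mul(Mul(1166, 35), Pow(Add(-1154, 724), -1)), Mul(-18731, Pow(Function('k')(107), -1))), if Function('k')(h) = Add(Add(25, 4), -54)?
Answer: Rational(703408, 1075) ≈ 654.33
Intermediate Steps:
Function('k')(h) = -25 (Function('k')(h) = Add(29, -54) = -25)
Add(Mul(Mul(1166, 35), Pow(Add(-1154, 724), -1)), Mul(-18731, Pow(Function('k')(107), -1))) = Add(Mul(Mul(1166, 35), Pow(Add(-1154, 724), -1)), Mul(-18731, Pow(-25, -1))) = Add(Mul(40810, Pow(-430, -1)), Mul(-18731, Rational(-1, 25))) = Add(Mul(40810, Rational(-1, 430)), Rational(18731, 25)) = Add(Rational(-4081, 43), Rational(18731, 25)) = Rational(703408, 1075)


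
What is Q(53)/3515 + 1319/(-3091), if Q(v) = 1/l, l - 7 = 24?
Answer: -143721744/336810815 ≈ -0.42671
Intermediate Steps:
l = 31 (l = 7 + 24 = 31)
Q(v) = 1/31
Q(53)/3515 + 1319/(-3091) = (1/31)/3515 + 1319/(-3091) = (1/31)*(1/3515) + 1319*(-1/3091) = 1/108965 - 1319/3091 = -143721744/336810815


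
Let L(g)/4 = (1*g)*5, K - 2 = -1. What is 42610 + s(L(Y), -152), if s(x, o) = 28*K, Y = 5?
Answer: 42638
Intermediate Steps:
K = 1 (K = 2 - 1 = 1)
L(g) = 20*g (L(g) = 4*((1*g)*5) = 4*(g*5) = 4*(5*g) = 20*g)
s(x, o) = 28 (s(x, o) = 28*1 = 28)
42610 + s(L(Y), -152) = 42610 + 28 = 42638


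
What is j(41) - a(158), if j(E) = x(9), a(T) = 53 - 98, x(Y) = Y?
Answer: 54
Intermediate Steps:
a(T) = -45
j(E) = 9
j(41) - a(158) = 9 - 1*(-45) = 9 + 45 = 54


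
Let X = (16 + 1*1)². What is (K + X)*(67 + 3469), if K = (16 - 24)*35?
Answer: 31824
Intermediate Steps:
K = -280 (K = -8*35 = -280)
X = 289 (X = (16 + 1)² = 17² = 289)
(K + X)*(67 + 3469) = (-280 + 289)*(67 + 3469) = 9*3536 = 31824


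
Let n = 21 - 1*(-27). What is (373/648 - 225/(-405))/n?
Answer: 733/31104 ≈ 0.023566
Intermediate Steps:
n = 48 (n = 21 + 27 = 48)
(373/648 - 225/(-405))/n = (373/648 - 225/(-405))/48 = (373*(1/648) - 225*(-1/405))/48 = (373/648 + 5/9)/48 = (1/48)*(733/648) = 733/31104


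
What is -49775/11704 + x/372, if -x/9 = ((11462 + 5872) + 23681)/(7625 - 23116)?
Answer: -305752865/72993592 ≈ -4.1888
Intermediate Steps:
x = 369135/15491 (x = -9*((11462 + 5872) + 23681)/(7625 - 23116) = -9*(17334 + 23681)/(-15491) = -369135*(-1)/15491 = -9*(-41015/15491) = 369135/15491 ≈ 23.829)
-49775/11704 + x/372 = -49775/11704 + (369135/15491)/372 = -49775*1/11704 + (369135/15491)*(1/372) = -4525/1064 + 123045/1920884 = -305752865/72993592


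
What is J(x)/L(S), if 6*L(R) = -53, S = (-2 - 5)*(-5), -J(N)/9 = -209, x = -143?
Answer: -11286/53 ≈ -212.94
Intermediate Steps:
J(N) = 1881 (J(N) = -9*(-209) = 1881)
S = 35 (S = -7*(-5) = 35)
L(R) = -53/6 (L(R) = (⅙)*(-53) = -53/6)
J(x)/L(S) = 1881/(-53/6) = 1881*(-6/53) = -11286/53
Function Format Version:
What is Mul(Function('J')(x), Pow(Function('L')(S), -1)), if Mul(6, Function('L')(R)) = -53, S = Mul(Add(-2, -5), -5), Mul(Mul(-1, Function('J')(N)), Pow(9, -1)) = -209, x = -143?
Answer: Rational(-11286, 53) ≈ -212.94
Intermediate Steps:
Function('J')(N) = 1881 (Function('J')(N) = Mul(-9, -209) = 1881)
S = 35 (S = Mul(-7, -5) = 35)
Function('L')(R) = Rational(-53, 6) (Function('L')(R) = Mul(Rational(1, 6), -53) = Rational(-53, 6))
Mul(Function('J')(x), Pow(Function('L')(S), -1)) = Mul(1881, Pow(Rational(-53, 6), -1)) = Mul(1881, Rational(-6, 53)) = Rational(-11286, 53)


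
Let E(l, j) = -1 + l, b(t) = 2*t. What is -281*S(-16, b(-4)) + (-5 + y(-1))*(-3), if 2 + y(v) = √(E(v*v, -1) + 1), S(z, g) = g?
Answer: 2266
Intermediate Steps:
y(v) = -2 + √(v²) (y(v) = -2 + √((-1 + v*v) + 1) = -2 + √((-1 + v²) + 1) = -2 + √(v²))
-281*S(-16, b(-4)) + (-5 + y(-1))*(-3) = -562*(-4) + (-5 + (-2 + √((-1)²)))*(-3) = -281*(-8) + (-5 + (-2 + √1))*(-3) = 2248 + (-5 + (-2 + 1))*(-3) = 2248 + (-5 - 1)*(-3) = 2248 - 6*(-3) = 2248 + 18 = 2266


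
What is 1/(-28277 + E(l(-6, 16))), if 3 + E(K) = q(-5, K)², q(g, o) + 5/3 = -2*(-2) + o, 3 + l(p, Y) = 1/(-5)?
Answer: -225/6362831 ≈ -3.5362e-5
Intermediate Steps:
l(p, Y) = -16/5 (l(p, Y) = -3 + 1/(-5) = -3 - ⅕ = -16/5)
q(g, o) = 7/3 + o (q(g, o) = -5/3 + (-2*(-2) + o) = -5/3 + (4 + o) = 7/3 + o)
E(K) = -3 + (7/3 + K)²
1/(-28277 + E(l(-6, 16))) = 1/(-28277 + (-3 + (7 + 3*(-16/5))²/9)) = 1/(-28277 + (-3 + (7 - 48/5)²/9)) = 1/(-28277 + (-3 + (-13/5)²/9)) = 1/(-28277 + (-3 + (⅑)*(169/25))) = 1/(-28277 + (-3 + 169/225)) = 1/(-28277 - 506/225) = 1/(-6362831/225) = -225/6362831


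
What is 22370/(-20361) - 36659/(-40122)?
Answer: -50371747/272308014 ≈ -0.18498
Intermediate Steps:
22370/(-20361) - 36659/(-40122) = 22370*(-1/20361) - 36659*(-1/40122) = -22370/20361 + 36659/40122 = -50371747/272308014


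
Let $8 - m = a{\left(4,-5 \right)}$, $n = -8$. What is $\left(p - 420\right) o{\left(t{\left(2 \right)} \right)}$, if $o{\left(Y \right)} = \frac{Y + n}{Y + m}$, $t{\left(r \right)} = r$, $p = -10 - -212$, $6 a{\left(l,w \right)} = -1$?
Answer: $\frac{7848}{61} \approx 128.66$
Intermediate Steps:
$a{\left(l,w \right)} = - \frac{1}{6}$ ($a{\left(l,w \right)} = \frac{1}{6} \left(-1\right) = - \frac{1}{6}$)
$m = \frac{49}{6}$ ($m = 8 - - \frac{1}{6} = 8 + \frac{1}{6} = \frac{49}{6} \approx 8.1667$)
$p = 202$ ($p = -10 + 212 = 202$)
$o{\left(Y \right)} = \frac{-8 + Y}{\frac{49}{6} + Y}$ ($o{\left(Y \right)} = \frac{Y - 8}{Y + \frac{49}{6}} = \frac{-8 + Y}{\frac{49}{6} + Y}$)
$\left(p - 420\right) o{\left(t{\left(2 \right)} \right)} = \left(202 - 420\right) \frac{6 \left(-8 + 2\right)}{49 + 6 \cdot 2} = - 218 \cdot 6 \frac{1}{49 + 12} \left(-6\right) = - 218 \cdot 6 \cdot \frac{1}{61} \left(-6\right) = \left(-218\right) \left(- \frac{36}{61}\right) = \frac{7848}{61}$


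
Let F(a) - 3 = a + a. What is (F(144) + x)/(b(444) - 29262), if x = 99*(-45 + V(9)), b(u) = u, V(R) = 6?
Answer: 595/4803 ≈ 0.12388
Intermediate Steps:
F(a) = 3 + 2*a (F(a) = 3 + (a + a) = 3 + 2*a)
x = -3861 (x = 99*(-45 + 6) = 99*(-39) = -3861)
(F(144) + x)/(b(444) - 29262) = ((3 + 2*144) - 3861)/(444 - 29262) = ((3 + 288) - 3861)/(-28818) = (291 - 3861)*(-1/28818) = -3570*(-1/28818) = 595/4803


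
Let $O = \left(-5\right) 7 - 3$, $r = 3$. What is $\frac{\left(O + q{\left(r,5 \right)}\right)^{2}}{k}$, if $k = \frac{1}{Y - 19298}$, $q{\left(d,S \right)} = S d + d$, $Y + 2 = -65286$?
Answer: $-33834400$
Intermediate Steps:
$O = -38$ ($O = -35 - 3 = -38$)
$Y = -65288$ ($Y = -2 - 65286 = -65288$)
$q{\left(d,S \right)} = d + S d$
$k = - \frac{1}{84586}$ ($k = \frac{1}{-65288 - 19298} = \frac{1}{-84586} = - \frac{1}{84586} \approx -1.1822 \cdot 10^{-5}$)
$\frac{\left(O + q{\left(r,5 \right)}\right)^{2}}{k} = \frac{\left(-38 + 3 \left(1 + 5\right)\right)^{2}}{- \frac{1}{84586}} = \left(-38 + 3 \cdot 6\right)^{2} \left(-84586\right) = \left(-38 + 18\right)^{2} \left(-84586\right) = \left(-20\right)^{2} \left(-84586\right) = 400 \left(-84586\right) = -33834400$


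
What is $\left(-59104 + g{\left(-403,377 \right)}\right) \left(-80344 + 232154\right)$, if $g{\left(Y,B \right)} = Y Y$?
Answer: $15682732050$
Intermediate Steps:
$g{\left(Y,B \right)} = Y^{2}$
$\left(-59104 + g{\left(-403,377 \right)}\right) \left(-80344 + 232154\right) = \left(-59104 + \left(-403\right)^{2}\right) \left(-80344 + 232154\right) = \left(-59104 + 162409\right) 151810 = 103305 \cdot 151810 = 15682732050$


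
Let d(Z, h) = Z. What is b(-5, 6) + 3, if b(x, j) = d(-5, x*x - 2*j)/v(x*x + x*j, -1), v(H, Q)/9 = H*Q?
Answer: 26/9 ≈ 2.8889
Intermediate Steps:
v(H, Q) = 9*H*Q (v(H, Q) = 9*(H*Q) = 9*H*Q)
b(x, j) = -5/(-9*x² - 9*j*x) (b(x, j) = -5*(-1/(9*(x*x + x*j))) = -5*(-1/(9*(x² + j*x))) = -5/(-9*x² - 9*j*x))
b(-5, 6) + 3 = (5/9)/(-5*(6 - 5)) + 3 = (5/9)*(-⅕)/1 + 3 = (5/9)*(-⅕)*1 + 3 = -⅑ + 3 = 26/9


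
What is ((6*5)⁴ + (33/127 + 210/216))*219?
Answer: 270342771209/1524 ≈ 1.7739e+8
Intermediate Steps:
((6*5)⁴ + (33/127 + 210/216))*219 = (30⁴ + (33*(1/127) + 210*(1/216)))*219 = (810000 + (33/127 + 35/36))*219 = (810000 + 5633/4572)*219 = (3703325633/4572)*219 = 270342771209/1524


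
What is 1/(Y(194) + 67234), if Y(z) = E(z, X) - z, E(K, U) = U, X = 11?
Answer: 1/67051 ≈ 1.4914e-5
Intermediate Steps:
Y(z) = 11 - z
1/(Y(194) + 67234) = 1/((11 - 1*194) + 67234) = 1/((11 - 194) + 67234) = 1/(-183 + 67234) = 1/67051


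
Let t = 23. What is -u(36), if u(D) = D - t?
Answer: -13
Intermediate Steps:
u(D) = -23 + D (u(D) = D - 1*23 = D - 23 = -23 + D)
-u(36) = -(-23 + 36) = -1*13 = -13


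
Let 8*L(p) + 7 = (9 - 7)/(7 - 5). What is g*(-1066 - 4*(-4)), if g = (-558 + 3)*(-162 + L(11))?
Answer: -189685125/2 ≈ -9.4843e+7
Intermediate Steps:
L(p) = -¾ (L(p) = -7/8 + ((9 - 7)/(7 - 5))/8 = -7/8 + (2/2)/8 = -7/8 + (2*(½))/8 = -7/8 + (⅛)*1 = -7/8 + ⅛ = -¾)
g = 361305/4 (g = (-558 + 3)*(-162 - ¾) = -555*(-651/4) = 361305/4 ≈ 90326.)
g*(-1066 - 4*(-4)) = 361305*(-1066 - 4*(-4))/4 = 361305*(-1066 + 16)/4 = (361305/4)*(-1050) = -189685125/2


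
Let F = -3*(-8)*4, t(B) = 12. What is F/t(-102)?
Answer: 8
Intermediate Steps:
F = 96 (F = 24*4 = 96)
F/t(-102) = 96/12 = (1/12)*96 = 8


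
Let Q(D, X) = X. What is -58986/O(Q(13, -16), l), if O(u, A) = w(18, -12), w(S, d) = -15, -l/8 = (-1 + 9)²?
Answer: 19662/5 ≈ 3932.4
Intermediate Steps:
l = -512 (l = -8*(-1 + 9)² = -8*8² = -8*64 = -512)
O(u, A) = -15
-58986/O(Q(13, -16), l) = -58986/(-15) = -58986*(-1/15) = 19662/5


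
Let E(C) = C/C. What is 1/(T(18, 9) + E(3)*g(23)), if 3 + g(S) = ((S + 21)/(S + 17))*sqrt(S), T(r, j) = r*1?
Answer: 1500/19717 - 110*sqrt(23)/19717 ≈ 0.049321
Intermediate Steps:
T(r, j) = r
E(C) = 1
g(S) = -3 + sqrt(S)*(21 + S)/(17 + S) (g(S) = -3 + ((S + 21)/(S + 17))*sqrt(S) = -3 + ((21 + S)/(17 + S))*sqrt(S) = -3 + sqrt(S)*(21 + S)/(17 + S))
1/(T(18, 9) + E(3)*g(23)) = 1/(18 + 1*((-51 + 23**(3/2) - 3*23 + 21*sqrt(23))/(17 + 23))) = 1/(18 + 1*((-51 + 23*sqrt(23) - 69 + 21*sqrt(23))/40)) = 1/(18 + 1*((-120 + 44*sqrt(23))/40)) = 1/(18 + 1*(-3 + 11*sqrt(23)/10)) = 1/(18 + (-3 + 11*sqrt(23)/10)) = 1/(15 + 11*sqrt(23)/10)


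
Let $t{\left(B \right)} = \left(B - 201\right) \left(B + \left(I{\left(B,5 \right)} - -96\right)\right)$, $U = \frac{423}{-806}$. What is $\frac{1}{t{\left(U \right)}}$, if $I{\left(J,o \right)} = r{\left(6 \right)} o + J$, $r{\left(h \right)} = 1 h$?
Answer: $- \frac{324818}{8179112295} \approx -3.9713 \cdot 10^{-5}$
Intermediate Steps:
$r{\left(h \right)} = h$
$U = - \frac{423}{806}$ ($U = 423 \left(- \frac{1}{806}\right) = - \frac{423}{806} \approx -0.52481$)
$I{\left(J,o \right)} = J + 6 o$ ($I{\left(J,o \right)} = 6 o + J = J + 6 o$)
$t{\left(B \right)} = \left(-201 + B\right) \left(126 + 2 B\right)$ ($t{\left(B \right)} = \left(B - 201\right) \left(B + \left(\left(B + 6 \cdot 5\right) - -96\right)\right) = \left(-201 + B\right) \left(B + \left(\left(B + 30\right) + 96\right)\right) = \left(-201 + B\right) \left(B + \left(\left(30 + B\right) + 96\right)\right) = \left(-201 + B\right) \left(B + \left(126 + B\right)\right) = \left(-201 + B\right) \left(126 + 2 B\right)$)
$\frac{1}{t{\left(U \right)}} = \frac{1}{-25326 - - \frac{58374}{403} + 2 \left(- \frac{423}{806}\right)^{2}} = \frac{1}{-25326 + \frac{58374}{403} + 2 \cdot \frac{178929}{649636}} = \frac{1}{-25326 + \frac{58374}{403} + \frac{178929}{324818}} = \frac{1}{- \frac{8179112295}{324818}} = - \frac{324818}{8179112295}$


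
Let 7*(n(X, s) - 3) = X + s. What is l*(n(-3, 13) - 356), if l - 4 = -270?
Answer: 93518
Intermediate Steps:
l = -266 (l = 4 - 270 = -266)
n(X, s) = 3 + X/7 + s/7 (n(X, s) = 3 + (X + s)/7 = 3 + (X/7 + s/7) = 3 + X/7 + s/7)
l*(n(-3, 13) - 356) = -266*((3 + (⅐)*(-3) + (⅐)*13) - 356) = -266*((3 - 3/7 + 13/7) - 356) = -266*(31/7 - 356) = -266*(-2461/7) = 93518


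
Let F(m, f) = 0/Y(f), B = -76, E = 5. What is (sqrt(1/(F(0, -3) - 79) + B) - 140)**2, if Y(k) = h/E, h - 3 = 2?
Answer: (11060 - I*sqrt(474395))**2/6241 ≈ 19524.0 - 2441.2*I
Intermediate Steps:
h = 5 (h = 3 + 2 = 5)
Y(k) = 1 (Y(k) = 5/5 = 5*(1/5) = 1)
F(m, f) = 0 (F(m, f) = 0/1 = 0*1 = 0)
(sqrt(1/(F(0, -3) - 79) + B) - 140)**2 = (sqrt(1/(0 - 79) - 76) - 140)**2 = (sqrt(1/(-79) - 76) - 140)**2 = (sqrt(-1/79 - 76) - 140)**2 = (sqrt(-6005/79) - 140)**2 = (I*sqrt(474395)/79 - 140)**2 = (-140 + I*sqrt(474395)/79)**2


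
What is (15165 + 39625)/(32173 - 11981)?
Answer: 27395/10096 ≈ 2.7135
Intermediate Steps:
(15165 + 39625)/(32173 - 11981) = 54790/20192 = 54790*(1/20192) = 27395/10096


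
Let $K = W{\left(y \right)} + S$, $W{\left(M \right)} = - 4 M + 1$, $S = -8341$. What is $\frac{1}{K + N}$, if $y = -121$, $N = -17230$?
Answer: $- \frac{1}{25086} \approx -3.9863 \cdot 10^{-5}$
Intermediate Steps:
$W{\left(M \right)} = 1 - 4 M$
$K = -7856$ ($K = \left(1 - -484\right) - 8341 = \left(1 + 484\right) - 8341 = 485 - 8341 = -7856$)
$\frac{1}{K + N} = \frac{1}{-7856 - 17230} = \frac{1}{-25086} = - \frac{1}{25086}$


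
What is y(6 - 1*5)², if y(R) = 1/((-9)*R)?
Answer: 1/81 ≈ 0.012346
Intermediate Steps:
y(R) = -1/(9*R)
y(6 - 1*5)² = (-1/(9*(6 - 1*5)))² = (-1/(9*(6 - 5)))² = (-⅑/1)² = (-⅑*1)² = (-⅑)² = 1/81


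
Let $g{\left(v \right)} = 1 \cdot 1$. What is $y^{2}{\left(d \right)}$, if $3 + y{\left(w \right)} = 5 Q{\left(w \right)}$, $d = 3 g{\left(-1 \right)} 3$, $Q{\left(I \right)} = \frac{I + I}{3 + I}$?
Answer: $\frac{81}{4} \approx 20.25$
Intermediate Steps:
$g{\left(v \right)} = 1$
$Q{\left(I \right)} = \frac{2 I}{3 + I}$
$d = 9$ ($d = 3 \cdot 1 \cdot 3 = 3 \cdot 3 = 9$)
$y{\left(w \right)} = -3 + \frac{10 w}{3 + w}$ ($y{\left(w \right)} = -3 + 5 \frac{2 w}{3 + w} = -3 + \frac{10 w}{3 + w}$)
$y^{2}{\left(d \right)} = \left(\frac{-9 + 7 \cdot 9}{3 + 9}\right)^{2} = \left(\frac{-9 + 63}{12}\right)^{2} = \left(\frac{1}{12} \cdot 54\right)^{2} = \left(\frac{9}{2}\right)^{2} = \frac{81}{4}$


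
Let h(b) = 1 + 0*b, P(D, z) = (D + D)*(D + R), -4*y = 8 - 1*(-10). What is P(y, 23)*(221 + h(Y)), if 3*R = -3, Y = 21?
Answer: 10989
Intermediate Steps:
y = -9/2 (y = -(8 - 1*(-10))/4 = -(8 + 10)/4 = -¼*18 = -9/2 ≈ -4.5000)
R = -1 (R = (⅓)*(-3) = -1)
P(D, z) = 2*D*(-1 + D) (P(D, z) = (D + D)*(D - 1) = (2*D)*(-1 + D) = 2*D*(-1 + D))
h(b) = 1 (h(b) = 1 + 0 = 1)
P(y, 23)*(221 + h(Y)) = (2*(-9/2)*(-1 - 9/2))*(221 + 1) = (2*(-9/2)*(-11/2))*222 = (99/2)*222 = 10989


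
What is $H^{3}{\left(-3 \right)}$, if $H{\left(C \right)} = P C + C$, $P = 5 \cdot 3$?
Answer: $-110592$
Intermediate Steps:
$P = 15$
$H{\left(C \right)} = 16 C$ ($H{\left(C \right)} = 15 C + C = 16 C$)
$H^{3}{\left(-3 \right)} = \left(16 \left(-3\right)\right)^{3} = \left(-48\right)^{3} = -110592$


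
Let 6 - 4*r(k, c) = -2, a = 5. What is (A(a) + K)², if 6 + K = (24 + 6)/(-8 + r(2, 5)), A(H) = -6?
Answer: 289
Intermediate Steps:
r(k, c) = 2 (r(k, c) = 3/2 - ¼*(-2) = 3/2 + ½ = 2)
K = -11 (K = -6 + (24 + 6)/(-8 + 2) = -6 + 30/(-6) = -6 + 30*(-⅙) = -6 - 5 = -11)
(A(a) + K)² = (-6 - 11)² = (-17)² = 289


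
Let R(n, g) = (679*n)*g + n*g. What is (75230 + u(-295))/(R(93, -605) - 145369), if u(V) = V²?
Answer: -162255/38405569 ≈ -0.0042248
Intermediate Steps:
R(n, g) = 680*g*n (R(n, g) = 679*g*n + g*n = 680*g*n)
(75230 + u(-295))/(R(93, -605) - 145369) = (75230 + (-295)²)/(680*(-605)*93 - 145369) = (75230 + 87025)/(-38260200 - 145369) = 162255/(-38405569) = 162255*(-1/38405569) = -162255/38405569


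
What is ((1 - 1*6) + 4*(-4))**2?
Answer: 441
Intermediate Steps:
((1 - 1*6) + 4*(-4))**2 = ((1 - 6) - 16)**2 = (-5 - 16)**2 = (-21)**2 = 441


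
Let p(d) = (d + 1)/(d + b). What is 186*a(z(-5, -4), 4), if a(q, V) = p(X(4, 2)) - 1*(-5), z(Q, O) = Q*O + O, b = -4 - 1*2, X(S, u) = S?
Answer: 465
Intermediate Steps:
b = -6 (b = -4 - 2 = -6)
z(Q, O) = O + O*Q (z(Q, O) = O*Q + O = O + O*Q)
p(d) = (1 + d)/(-6 + d) (p(d) = (d + 1)/(d - 6) = (1 + d)/(-6 + d))
a(q, V) = 5/2 (a(q, V) = (1 + 4)/(-6 + 4) - 1*(-5) = 5/(-2) + 5 = -½*5 + 5 = -5/2 + 5 = 5/2)
186*a(z(-5, -4), 4) = 186*(5/2) = 465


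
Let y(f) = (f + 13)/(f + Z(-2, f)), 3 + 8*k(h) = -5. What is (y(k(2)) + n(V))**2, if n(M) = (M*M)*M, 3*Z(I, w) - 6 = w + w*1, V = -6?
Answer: 32400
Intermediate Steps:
k(h) = -1 (k(h) = -3/8 + (1/8)*(-5) = -3/8 - 5/8 = -1)
Z(I, w) = 2 + 2*w/3 (Z(I, w) = 2 + (w + w*1)/3 = 2 + (w + w)/3 = 2 + (2*w)/3 = 2 + 2*w/3)
n(M) = M**3 (n(M) = M**2*M = M**3)
y(f) = (13 + f)/(2 + 5*f/3) (y(f) = (f + 13)/(f + (2 + 2*f/3)) = (13 + f)/(2 + 5*f/3))
(y(k(2)) + n(V))**2 = (3*(13 - 1)/(6 + 5*(-1)) + (-6)**3)**2 = (3*12/(6 - 5) - 216)**2 = (3*12/1 - 216)**2 = (3*1*12 - 216)**2 = (36 - 216)**2 = (-180)**2 = 32400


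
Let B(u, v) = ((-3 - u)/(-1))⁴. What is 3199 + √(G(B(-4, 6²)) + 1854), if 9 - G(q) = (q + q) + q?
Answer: 3199 + 2*√465 ≈ 3242.1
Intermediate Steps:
B(u, v) = (3 + u)⁴ (B(u, v) = ((-3 - u)*(-1))⁴ = (3 + u)⁴)
G(q) = 9 - 3*q (G(q) = 9 - ((q + q) + q) = 9 - (2*q + q) = 9 - 3*q)
3199 + √(G(B(-4, 6²)) + 1854) = 3199 + √((9 - 3*(3 - 4)⁴) + 1854) = 3199 + √((9 - 3*(-1)⁴) + 1854) = 3199 + √((9 - 3*1) + 1854) = 3199 + √((9 - 3) + 1854) = 3199 + √(6 + 1854) = 3199 + √1860 = 3199 + 2*√465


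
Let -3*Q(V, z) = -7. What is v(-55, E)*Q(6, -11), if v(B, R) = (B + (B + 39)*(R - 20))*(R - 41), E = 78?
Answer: -254597/3 ≈ -84866.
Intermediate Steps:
Q(V, z) = 7/3 (Q(V, z) = -1/3*(-7) = 7/3)
v(B, R) = (-41 + R)*(B + (-20 + R)*(39 + B)) (v(B, R) = (B + (39 + B)*(-20 + R))*(-41 + R) = (B + (-20 + R)*(39 + B))*(-41 + R) = (-41 + R)*(B + (-20 + R)*(39 + B)))
v(-55, E)*Q(6, -11) = (31980 - 2379*78 + 39*78**2 + 779*(-55) - 55*78**2 - 60*(-55)*78)*(7/3) = (31980 - 185562 + 39*6084 - 42845 - 55*6084 + 257400)*(7/3) = (31980 - 185562 + 237276 - 42845 - 334620 + 257400)*(7/3) = -36371*7/3 = -254597/3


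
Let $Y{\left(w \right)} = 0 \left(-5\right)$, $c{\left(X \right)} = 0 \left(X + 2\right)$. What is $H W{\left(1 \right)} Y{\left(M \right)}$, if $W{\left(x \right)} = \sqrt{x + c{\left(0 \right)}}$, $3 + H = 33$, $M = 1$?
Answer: $0$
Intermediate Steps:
$c{\left(X \right)} = 0$ ($c{\left(X \right)} = 0 \left(2 + X\right) = 0$)
$H = 30$ ($H = -3 + 33 = 30$)
$Y{\left(w \right)} = 0$
$W{\left(x \right)} = \sqrt{x}$ ($W{\left(x \right)} = \sqrt{x + 0} = \sqrt{x}$)
$H W{\left(1 \right)} Y{\left(M \right)} = 30 \sqrt{1} \cdot 0 = 30 \cdot 1 \cdot 0 = 30 \cdot 0 = 0$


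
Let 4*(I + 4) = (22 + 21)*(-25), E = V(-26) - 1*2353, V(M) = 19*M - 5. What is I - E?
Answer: 10317/4 ≈ 2579.3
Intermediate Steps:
V(M) = -5 + 19*M
E = -2852 (E = (-5 + 19*(-26)) - 1*2353 = (-5 - 494) - 2353 = -499 - 2353 = -2852)
I = -1091/4 (I = -4 + ((22 + 21)*(-25))/4 = -4 + (43*(-25))/4 = -4 + (¼)*(-1075) = -4 - 1075/4 = -1091/4 ≈ -272.75)
I - E = -1091/4 - 1*(-2852) = -1091/4 + 2852 = 10317/4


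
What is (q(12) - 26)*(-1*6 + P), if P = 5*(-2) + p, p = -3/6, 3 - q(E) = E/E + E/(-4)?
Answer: 693/2 ≈ 346.50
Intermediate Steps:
q(E) = 2 + E/4 (q(E) = 3 - (E/E + E/(-4)) = 3 - (1 + E*(-¼)) = 3 - (1 - E/4) = 3 + (-1 + E/4) = 2 + E/4)
p = -½ (p = -3*⅙ = -½ ≈ -0.50000)
P = -21/2 (P = 5*(-2) - ½ = -10 - ½ = -21/2 ≈ -10.500)
(q(12) - 26)*(-1*6 + P) = ((2 + (¼)*12) - 26)*(-1*6 - 21/2) = ((2 + 3) - 26)*(-6 - 21/2) = (5 - 26)*(-33/2) = -21*(-33/2) = 693/2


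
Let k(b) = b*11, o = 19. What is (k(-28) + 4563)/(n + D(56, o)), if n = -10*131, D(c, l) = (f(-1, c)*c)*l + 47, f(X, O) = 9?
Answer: 4255/8313 ≈ 0.51185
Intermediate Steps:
D(c, l) = 47 + 9*c*l (D(c, l) = (9*c)*l + 47 = 9*c*l + 47 = 47 + 9*c*l)
k(b) = 11*b
n = -1310
(k(-28) + 4563)/(n + D(56, o)) = (11*(-28) + 4563)/(-1310 + (47 + 9*56*19)) = (-308 + 4563)/(-1310 + (47 + 9576)) = 4255/(-1310 + 9623) = 4255/8313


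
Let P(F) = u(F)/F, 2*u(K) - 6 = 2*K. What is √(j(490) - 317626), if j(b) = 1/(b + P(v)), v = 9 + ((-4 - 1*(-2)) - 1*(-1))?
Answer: I*√4908198633938/3931 ≈ 563.58*I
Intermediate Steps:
u(K) = 3 + K (u(K) = 3 + (2*K)/2 = 3 + K)
v = 8 (v = 9 + ((-4 + 2) + 1) = 9 + (-2 + 1) = 9 - 1 = 8)
P(F) = (3 + F)/F
j(b) = 1/(11/8 + b) (j(b) = 1/(b + (3 + 8)/8) = 1/(b + (⅛)*11) = 1/(b + 11/8) = 1/(11/8 + b))
√(j(490) - 317626) = √(8/(11 + 8*490) - 317626) = √(8/(11 + 3920) - 317626) = √(8/3931 - 317626) = √(-1248587798/3931) = I*√4908198633938/3931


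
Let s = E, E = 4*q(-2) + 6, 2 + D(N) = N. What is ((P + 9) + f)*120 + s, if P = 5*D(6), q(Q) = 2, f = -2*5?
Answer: 2294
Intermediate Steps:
f = -10
D(N) = -2 + N
E = 14 (E = 4*2 + 6 = 8 + 6 = 14)
s = 14
P = 20 (P = 5*(-2 + 6) = 5*4 = 20)
((P + 9) + f)*120 + s = ((20 + 9) - 10)*120 + 14 = (29 - 10)*120 + 14 = 19*120 + 14 = 2280 + 14 = 2294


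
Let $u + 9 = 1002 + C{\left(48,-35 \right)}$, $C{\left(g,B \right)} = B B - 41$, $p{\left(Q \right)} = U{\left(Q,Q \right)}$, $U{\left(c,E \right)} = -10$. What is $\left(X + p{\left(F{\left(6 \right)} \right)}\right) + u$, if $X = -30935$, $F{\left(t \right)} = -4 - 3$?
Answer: $-28768$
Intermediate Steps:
$F{\left(t \right)} = -7$
$p{\left(Q \right)} = -10$
$C{\left(g,B \right)} = -41 + B^{2}$ ($C{\left(g,B \right)} = B^{2} - 41 = -41 + B^{2}$)
$u = 2177$ ($u = -9 + \left(1002 - \left(41 - \left(-35\right)^{2}\right)\right) = -9 + \left(1002 + \left(-41 + 1225\right)\right) = -9 + \left(1002 + 1184\right) = -9 + 2186 = 2177$)
$\left(X + p{\left(F{\left(6 \right)} \right)}\right) + u = \left(-30935 - 10\right) + 2177 = -30945 + 2177 = -28768$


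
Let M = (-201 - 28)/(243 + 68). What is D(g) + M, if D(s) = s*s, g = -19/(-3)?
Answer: 110210/2799 ≈ 39.375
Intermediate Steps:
g = 19/3 (g = -19*(-⅓) = 19/3 ≈ 6.3333)
D(s) = s²
M = -229/311 ≈ -0.73633
D(g) + M = (19/3)² - 229/311 = 361/9 - 229/311 = 110210/2799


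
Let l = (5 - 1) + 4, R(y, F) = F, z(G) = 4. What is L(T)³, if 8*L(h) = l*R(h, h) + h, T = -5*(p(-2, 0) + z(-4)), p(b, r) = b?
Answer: -91125/64 ≈ -1423.8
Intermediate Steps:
l = 8 (l = 4 + 4 = 8)
T = -10 (T = -5*(-2 + 4) = -5*2 = -10)
L(h) = 9*h/8 (L(h) = (8*h + h)/8 = (9*h)/8 = 9*h/8)
L(T)³ = ((9/8)*(-10))³ = (-45/4)³ = -91125/64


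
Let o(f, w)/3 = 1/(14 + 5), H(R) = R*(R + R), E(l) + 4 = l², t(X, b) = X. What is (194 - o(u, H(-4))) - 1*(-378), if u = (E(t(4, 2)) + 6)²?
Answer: 10865/19 ≈ 571.84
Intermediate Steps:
E(l) = -4 + l²
H(R) = 2*R² (H(R) = R*(2*R) = 2*R²)
u = 324 (u = ((-4 + 4²) + 6)² = ((-4 + 16) + 6)² = (12 + 6)² = 18² = 324)
o(f, w) = 3/19 (o(f, w) = 3/(14 + 5) = 3/19)
(194 - o(u, H(-4))) - 1*(-378) = (194 - 1*3/19) - 1*(-378) = (194 - 3/19) + 378 = 3683/19 + 378 = 10865/19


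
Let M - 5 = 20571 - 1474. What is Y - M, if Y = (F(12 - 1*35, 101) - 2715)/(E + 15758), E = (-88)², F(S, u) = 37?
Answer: -224468941/11751 ≈ -19102.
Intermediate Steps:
E = 7744
M = 19102 (M = 5 + (20571 - 1474) = 5 + 19097 = 19102)
Y = -1339/11751 (Y = (37 - 2715)/(7744 + 15758) = -2678/23502 = -2678*1/23502 = -1339/11751 ≈ -0.11395)
Y - M = -1339/11751 - 1*19102 = -1339/11751 - 19102 = -224468941/11751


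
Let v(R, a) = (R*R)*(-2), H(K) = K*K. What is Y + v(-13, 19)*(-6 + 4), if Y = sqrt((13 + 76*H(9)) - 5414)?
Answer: 676 + sqrt(755) ≈ 703.48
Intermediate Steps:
H(K) = K**2
v(R, a) = -2*R**2 (v(R, a) = R**2*(-2) = -2*R**2)
Y = sqrt(755) (Y = sqrt((13 + 76*9**2) - 5414) = sqrt((13 + 76*81) - 5414) = sqrt((13 + 6156) - 5414) = sqrt(6169 - 5414) = sqrt(755) ≈ 27.477)
Y + v(-13, 19)*(-6 + 4) = sqrt(755) + (-2*(-13)**2)*(-6 + 4) = sqrt(755) - 2*169*(-2) = sqrt(755) - 338*(-2) = sqrt(755) + 676 = 676 + sqrt(755)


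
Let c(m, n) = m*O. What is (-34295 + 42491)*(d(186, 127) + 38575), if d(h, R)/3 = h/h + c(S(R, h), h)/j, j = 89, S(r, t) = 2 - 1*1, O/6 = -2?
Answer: 28140195576/89 ≈ 3.1618e+8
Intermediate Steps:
O = -12 (O = 6*(-2) = -12)
S(r, t) = 1 (S(r, t) = 2 - 1 = 1)
c(m, n) = -12*m (c(m, n) = m*(-12) = -12*m)
d(h, R) = 231/89 (d(h, R) = 3*(h/h - 12*1/89) = 3*(1 - 12*1/89) = 3*(1 - 12/89) = 3*(77/89) = 231/89)
(-34295 + 42491)*(d(186, 127) + 38575) = (-34295 + 42491)*(231/89 + 38575) = 8196*(3433406/89) = 28140195576/89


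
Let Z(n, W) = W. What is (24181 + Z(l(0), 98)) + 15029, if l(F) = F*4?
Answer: 39308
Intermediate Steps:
l(F) = 4*F
(24181 + Z(l(0), 98)) + 15029 = (24181 + 98) + 15029 = 24279 + 15029 = 39308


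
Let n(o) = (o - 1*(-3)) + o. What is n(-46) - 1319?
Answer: -1408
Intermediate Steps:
n(o) = 3 + 2*o (n(o) = (o + 3) + o = (3 + o) + o = 3 + 2*o)
n(-46) - 1319 = (3 + 2*(-46)) - 1319 = (3 - 92) - 1319 = -89 - 1319 = -1408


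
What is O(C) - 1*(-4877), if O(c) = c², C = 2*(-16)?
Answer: 5901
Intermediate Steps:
C = -32
O(C) - 1*(-4877) = (-32)² - 1*(-4877) = 1024 + 4877 = 5901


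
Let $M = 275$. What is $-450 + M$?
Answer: $-175$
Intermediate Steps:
$-450 + M = -450 + 275 = -175$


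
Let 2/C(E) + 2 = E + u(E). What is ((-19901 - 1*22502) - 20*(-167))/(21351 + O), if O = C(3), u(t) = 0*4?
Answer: -39063/21353 ≈ -1.8294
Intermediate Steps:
u(t) = 0
C(E) = 2/(-2 + E) (C(E) = 2/(-2 + (E + 0)) = 2/(-2 + E))
O = 2 (O = 2/(-2 + 3) = 2/1 = 2*1 = 2)
((-19901 - 1*22502) - 20*(-167))/(21351 + O) = ((-19901 - 1*22502) - 20*(-167))/(21351 + 2) = ((-19901 - 22502) + 3340)/21353 = (-42403 + 3340)*(1/21353) = -39063*1/21353 = -39063/21353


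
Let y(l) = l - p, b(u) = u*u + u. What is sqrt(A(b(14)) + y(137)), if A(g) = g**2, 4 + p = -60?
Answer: sqrt(44301) ≈ 210.48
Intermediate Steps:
b(u) = u + u**2 (b(u) = u**2 + u = u + u**2)
p = -64 (p = -4 - 60 = -64)
y(l) = 64 + l (y(l) = l - 1*(-64) = l + 64 = 64 + l)
sqrt(A(b(14)) + y(137)) = sqrt((14*(1 + 14))**2 + (64 + 137)) = sqrt((14*15)**2 + 201) = sqrt(210**2 + 201) = sqrt(44100 + 201) = sqrt(44301)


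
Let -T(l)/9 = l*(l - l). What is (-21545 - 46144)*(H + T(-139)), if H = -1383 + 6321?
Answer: -334248282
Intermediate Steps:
T(l) = 0 (T(l) = -9*l*(l - l) = -9*l*0 = -9*0 = 0)
H = 4938
(-21545 - 46144)*(H + T(-139)) = (-21545 - 46144)*(4938 + 0) = -67689*4938 = -334248282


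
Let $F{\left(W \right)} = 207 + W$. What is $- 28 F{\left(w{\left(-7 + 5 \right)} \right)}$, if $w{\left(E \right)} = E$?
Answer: $-5740$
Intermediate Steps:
$- 28 F{\left(w{\left(-7 + 5 \right)} \right)} = - 28 \left(207 + \left(-7 + 5\right)\right) = - 28 \left(207 - 2\right) = \left(-28\right) 205 = -5740$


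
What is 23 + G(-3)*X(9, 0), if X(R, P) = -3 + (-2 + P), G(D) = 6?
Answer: -7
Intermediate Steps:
X(R, P) = -5 + P
23 + G(-3)*X(9, 0) = 23 + 6*(-5 + 0) = 23 + 6*(-5) = 23 - 30 = -7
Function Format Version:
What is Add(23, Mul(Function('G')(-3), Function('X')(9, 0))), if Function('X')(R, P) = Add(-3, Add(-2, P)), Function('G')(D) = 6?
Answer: -7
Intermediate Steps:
Function('X')(R, P) = Add(-5, P)
Add(23, Mul(Function('G')(-3), Function('X')(9, 0))) = Add(23, Mul(6, Add(-5, 0))) = Add(23, Mul(6, -5)) = Add(23, -30) = -7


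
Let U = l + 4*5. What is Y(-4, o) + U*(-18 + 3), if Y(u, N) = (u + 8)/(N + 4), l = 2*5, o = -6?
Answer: -452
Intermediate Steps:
l = 10
Y(u, N) = (8 + u)/(4 + N)
U = 30 (U = 10 + 4*5 = 10 + 20 = 30)
Y(-4, o) + U*(-18 + 3) = (8 - 4)/(4 - 6) + 30*(-18 + 3) = 4/(-2) + 30*(-15) = -1/2*4 - 450 = -2 - 450 = -452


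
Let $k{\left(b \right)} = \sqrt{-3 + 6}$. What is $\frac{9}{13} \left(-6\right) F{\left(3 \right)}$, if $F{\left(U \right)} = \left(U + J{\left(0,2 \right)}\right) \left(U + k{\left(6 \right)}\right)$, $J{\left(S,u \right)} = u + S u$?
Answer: $- \frac{810}{13} - \frac{270 \sqrt{3}}{13} \approx -98.281$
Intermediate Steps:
$k{\left(b \right)} = \sqrt{3}$
$F{\left(U \right)} = \left(2 + U\right) \left(U + \sqrt{3}\right)$ ($F{\left(U \right)} = \left(U + 2 \left(1 + 0\right)\right) \left(U + \sqrt{3}\right) = \left(U + 2 \cdot 1\right) \left(U + \sqrt{3}\right) = \left(U + 2\right) \left(U + \sqrt{3}\right) = \left(2 + U\right) \left(U + \sqrt{3}\right)$)
$\frac{9}{13} \left(-6\right) F{\left(3 \right)} = \frac{9}{13} \left(-6\right) \left(3^{2} + 2 \cdot 3 + 2 \sqrt{3} + 3 \sqrt{3}\right) = 9 \cdot \frac{1}{13} \left(-6\right) \left(9 + 6 + 2 \sqrt{3} + 3 \sqrt{3}\right) = \frac{9}{13} \left(-6\right) \left(15 + 5 \sqrt{3}\right) = - \frac{54 \left(15 + 5 \sqrt{3}\right)}{13} = - \frac{810}{13} - \frac{270 \sqrt{3}}{13}$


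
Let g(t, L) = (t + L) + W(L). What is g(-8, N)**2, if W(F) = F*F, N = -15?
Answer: 40804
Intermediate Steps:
W(F) = F**2
g(t, L) = L + t + L**2 (g(t, L) = (t + L) + L**2 = (L + t) + L**2 = L + t + L**2)
g(-8, N)**2 = (-15 - 8 + (-15)**2)**2 = (-15 - 8 + 225)**2 = 202**2 = 40804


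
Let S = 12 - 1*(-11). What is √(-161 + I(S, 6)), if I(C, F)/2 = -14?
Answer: 3*I*√21 ≈ 13.748*I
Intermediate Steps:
S = 23 (S = 12 + 11 = 23)
I(C, F) = -28 (I(C, F) = 2*(-14) = -28)
√(-161 + I(S, 6)) = √(-161 - 28) = √(-189) = 3*I*√21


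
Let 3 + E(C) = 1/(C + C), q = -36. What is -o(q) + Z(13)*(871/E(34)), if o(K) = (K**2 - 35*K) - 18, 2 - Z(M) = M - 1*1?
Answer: 77066/203 ≈ 379.64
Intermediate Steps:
E(C) = -3 + 1/(2*C) (E(C) = -3 + 1/(C + C) = -3 + 1/(2*C))
Z(M) = 3 - M (Z(M) = 2 - (M - 1*1) = 2 - (M - 1) = 2 - (-1 + M) = 2 + (1 - M) = 3 - M)
o(K) = -18 + K**2 - 35*K
-o(q) + Z(13)*(871/E(34)) = -(-18 + (-36)**2 - 35*(-36)) + (3 - 1*13)*(871/(-3 + (1/2)/34)) = -(-18 + 1296 + 1260) + (3 - 13)*(871/(-3 + (1/2)*(1/34))) = -1*2538 - 8710/(-3 + 1/68) = -2538 - 8710/(-203/68) = -2538 - 8710*(-68)/203 = -2538 - 10*(-59228/203) = -2538 + 592280/203 = 77066/203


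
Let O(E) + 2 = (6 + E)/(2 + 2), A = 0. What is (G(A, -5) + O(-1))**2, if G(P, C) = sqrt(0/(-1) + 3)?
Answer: 57/16 - 3*sqrt(3)/2 ≈ 0.96442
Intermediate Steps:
O(E) = -1/2 + E/4 (O(E) = -2 + (6 + E)/(2 + 2) = -2 + (6 + E)/4 = -2 + (6 + E)*(1/4) = -2 + (3/2 + E/4) = -1/2 + E/4)
G(P, C) = sqrt(3) (G(P, C) = sqrt(0*(-1) + 3) = sqrt(0 + 3) = sqrt(3))
(G(A, -5) + O(-1))**2 = (sqrt(3) + (-1/2 + (1/4)*(-1)))**2 = (sqrt(3) + (-1/2 - 1/4))**2 = (sqrt(3) - 3/4)**2 = (-3/4 + sqrt(3))**2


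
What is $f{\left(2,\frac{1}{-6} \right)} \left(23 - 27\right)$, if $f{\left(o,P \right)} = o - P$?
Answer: $- \frac{26}{3} \approx -8.6667$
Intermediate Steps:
$f{\left(2,\frac{1}{-6} \right)} \left(23 - 27\right) = \left(2 - \frac{1}{-6}\right) \left(23 - 27\right) = \left(2 - - \frac{1}{6}\right) \left(-4\right) = \left(2 + \frac{1}{6}\right) \left(-4\right) = \frac{13}{6} \left(-4\right) = - \frac{26}{3}$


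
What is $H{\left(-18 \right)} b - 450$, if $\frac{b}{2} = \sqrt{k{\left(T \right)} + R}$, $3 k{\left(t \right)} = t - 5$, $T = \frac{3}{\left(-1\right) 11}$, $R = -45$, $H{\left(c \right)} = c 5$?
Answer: $-450 - \frac{60 i \sqrt{50919}}{11} \approx -450.0 - 1230.8 i$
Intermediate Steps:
$H{\left(c \right)} = 5 c$
$T = - \frac{3}{11}$ ($T = \frac{3}{-11} = 3 \left(- \frac{1}{11}\right) = - \frac{3}{11} \approx -0.27273$)
$k{\left(t \right)} = - \frac{5}{3} + \frac{t}{3}$ ($k{\left(t \right)} = \frac{t - 5}{3} = \frac{-5 + t}{3} = - \frac{5}{3} + \frac{t}{3}$)
$b = \frac{2 i \sqrt{50919}}{33}$ ($b = 2 \sqrt{\left(- \frac{5}{3} + \frac{1}{3} \left(- \frac{3}{11}\right)\right) - 45} = 2 \sqrt{\left(- \frac{5}{3} - \frac{1}{11}\right) - 45} = 2 \sqrt{- \frac{58}{33} - 45} = 2 \sqrt{- \frac{1543}{33}} = 2 \frac{i \sqrt{50919}}{33} = \frac{2 i \sqrt{50919}}{33} \approx 13.676 i$)
$H{\left(-18 \right)} b - 450 = 5 \left(-18\right) \frac{2 i \sqrt{50919}}{33} - 450 = - 90 \frac{2 i \sqrt{50919}}{33} - 450 = - \frac{60 i \sqrt{50919}}{11} - 450 = -450 - \frac{60 i \sqrt{50919}}{11}$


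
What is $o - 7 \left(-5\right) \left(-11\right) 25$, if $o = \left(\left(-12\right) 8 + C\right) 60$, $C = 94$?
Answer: $-9745$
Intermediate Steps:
$o = -120$ ($o = \left(\left(-12\right) 8 + 94\right) 60 = \left(-96 + 94\right) 60 = \left(-2\right) 60 = -120$)
$o - 7 \left(-5\right) \left(-11\right) 25 = -120 - 7 \left(-5\right) \left(-11\right) 25 = -120 - \left(-35\right) \left(-11\right) 25 = -120 - 385 \cdot 25 = -120 - 9625 = -9745$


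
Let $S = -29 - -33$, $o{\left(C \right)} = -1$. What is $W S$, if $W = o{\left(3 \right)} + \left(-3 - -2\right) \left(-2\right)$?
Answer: $4$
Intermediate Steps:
$W = 1$ ($W = -1 + \left(-3 - -2\right) \left(-2\right) = -1 + \left(-3 + 2\right) \left(-2\right) = -1 - -2 = -1 + 2 = 1$)
$S = 4$ ($S = -29 + 33 = 4$)
$W S = 1 \cdot 4 = 4$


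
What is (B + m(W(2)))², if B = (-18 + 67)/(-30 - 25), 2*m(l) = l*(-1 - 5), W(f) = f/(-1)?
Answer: 78961/3025 ≈ 26.103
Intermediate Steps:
W(f) = -f (W(f) = f*(-1) = -f)
m(l) = -3*l (m(l) = (l*(-1 - 5))/2 = (l*(-6))/2 = (-6*l)/2 = -3*l)
B = -49/55 (B = 49/(-55) = 49*(-1/55) = -49/55 ≈ -0.89091)
(B + m(W(2)))² = (-49/55 - (-3)*2)² = (-49/55 - 3*(-2))² = (-49/55 + 6)² = (281/55)² = 78961/3025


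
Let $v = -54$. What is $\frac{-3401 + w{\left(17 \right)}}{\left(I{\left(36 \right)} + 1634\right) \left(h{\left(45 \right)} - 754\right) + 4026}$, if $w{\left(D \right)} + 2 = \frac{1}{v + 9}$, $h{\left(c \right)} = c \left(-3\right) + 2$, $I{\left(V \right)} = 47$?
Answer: $\frac{153136}{66915945} \approx 0.0022885$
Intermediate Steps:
$h{\left(c \right)} = 2 - 3 c$ ($h{\left(c \right)} = - 3 c + 2 = 2 - 3 c$)
$w{\left(D \right)} = - \frac{91}{45}$ ($w{\left(D \right)} = -2 + \frac{1}{-54 + 9} = -2 + \frac{1}{-45} = -2 - \frac{1}{45} = - \frac{91}{45}$)
$\frac{-3401 + w{\left(17 \right)}}{\left(I{\left(36 \right)} + 1634\right) \left(h{\left(45 \right)} - 754\right) + 4026} = \frac{-3401 - \frac{91}{45}}{\left(47 + 1634\right) \left(\left(2 - 135\right) - 754\right) + 4026} = - \frac{153136}{45 \left(1681 \left(\left(2 - 135\right) - 754\right) + 4026\right)} = - \frac{153136}{45 \left(1681 \left(-133 - 754\right) + 4026\right)} = - \frac{153136}{45 \left(1681 \left(-887\right) + 4026\right)} = - \frac{153136}{45 \left(-1491047 + 4026\right)} = - \frac{153136}{45 \left(-1487021\right)} = \left(- \frac{153136}{45}\right) \left(- \frac{1}{1487021}\right) = \frac{153136}{66915945}$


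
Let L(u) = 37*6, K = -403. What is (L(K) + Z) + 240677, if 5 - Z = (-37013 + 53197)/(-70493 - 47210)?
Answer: 28355139696/117703 ≈ 2.4090e+5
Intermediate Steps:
Z = 604699/117703 (Z = 5 - (-37013 + 53197)/(-70493 - 47210) = 5 - 16184/(-117703) = 5 - 16184*(-1)/117703 = 5 - 1*(-16184/117703) = 5 + 16184/117703 = 604699/117703 ≈ 5.1375)
L(u) = 222
(L(K) + Z) + 240677 = (222 + 604699/117703) + 240677 = 26734765/117703 + 240677 = 28355139696/117703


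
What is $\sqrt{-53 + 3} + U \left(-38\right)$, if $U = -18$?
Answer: $684 + 5 i \sqrt{2} \approx 684.0 + 7.0711 i$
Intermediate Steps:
$\sqrt{-53 + 3} + U \left(-38\right) = \sqrt{-53 + 3} - -684 = \sqrt{-50} + 684 = 5 i \sqrt{2} + 684 = 684 + 5 i \sqrt{2}$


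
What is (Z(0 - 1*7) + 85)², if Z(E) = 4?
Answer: 7921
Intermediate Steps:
(Z(0 - 1*7) + 85)² = (4 + 85)² = 89² = 7921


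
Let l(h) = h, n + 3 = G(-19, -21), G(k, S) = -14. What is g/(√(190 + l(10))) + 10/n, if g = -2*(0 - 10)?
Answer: -10/17 + √2 ≈ 0.82598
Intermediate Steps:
n = -17 (n = -3 - 14 = -17)
g = 20 (g = -2*(-10) = 20)
g/(√(190 + l(10))) + 10/n = 20/(√(190 + 10)) + 10/(-17) = 20/(√200) + 10*(-1/17) = 20/((10*√2)) - 10/17 = 20*(√2/20) - 10/17 = √2 - 10/17 = -10/17 + √2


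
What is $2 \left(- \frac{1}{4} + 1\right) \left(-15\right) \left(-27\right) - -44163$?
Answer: $\frac{89541}{2} \approx 44771.0$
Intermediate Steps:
$2 \left(- \frac{1}{4} + 1\right) \left(-15\right) \left(-27\right) - -44163 = 2 \left(\left(-1\right) \frac{1}{4} + 1\right) \left(-15\right) \left(-27\right) + 44163 = 2 \left(- \frac{1}{4} + 1\right) \left(-15\right) \left(-27\right) + 44163 = 2 \cdot \frac{3}{4} \left(-15\right) \left(-27\right) + 44163 = \frac{3}{2} \left(-15\right) \left(-27\right) + 44163 = \left(- \frac{45}{2}\right) \left(-27\right) + 44163 = \frac{1215}{2} + 44163 = \frac{89541}{2}$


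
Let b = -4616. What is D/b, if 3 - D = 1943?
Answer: 485/1154 ≈ 0.42028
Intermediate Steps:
D = -1940 (D = 3 - 1*1943 = 3 - 1943 = -1940)
D/b = -1940/(-4616) = -1940*(-1/4616) = 485/1154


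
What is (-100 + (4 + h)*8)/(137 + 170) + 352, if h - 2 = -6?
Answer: 107964/307 ≈ 351.67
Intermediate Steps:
h = -4 (h = 2 - 6 = -4)
(-100 + (4 + h)*8)/(137 + 170) + 352 = (-100 + (4 - 4)*8)/(137 + 170) + 352 = (-100 + 0*8)/307 + 352 = (-100 + 0)*(1/307) + 352 = -100*1/307 + 352 = -100/307 + 352 = 107964/307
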